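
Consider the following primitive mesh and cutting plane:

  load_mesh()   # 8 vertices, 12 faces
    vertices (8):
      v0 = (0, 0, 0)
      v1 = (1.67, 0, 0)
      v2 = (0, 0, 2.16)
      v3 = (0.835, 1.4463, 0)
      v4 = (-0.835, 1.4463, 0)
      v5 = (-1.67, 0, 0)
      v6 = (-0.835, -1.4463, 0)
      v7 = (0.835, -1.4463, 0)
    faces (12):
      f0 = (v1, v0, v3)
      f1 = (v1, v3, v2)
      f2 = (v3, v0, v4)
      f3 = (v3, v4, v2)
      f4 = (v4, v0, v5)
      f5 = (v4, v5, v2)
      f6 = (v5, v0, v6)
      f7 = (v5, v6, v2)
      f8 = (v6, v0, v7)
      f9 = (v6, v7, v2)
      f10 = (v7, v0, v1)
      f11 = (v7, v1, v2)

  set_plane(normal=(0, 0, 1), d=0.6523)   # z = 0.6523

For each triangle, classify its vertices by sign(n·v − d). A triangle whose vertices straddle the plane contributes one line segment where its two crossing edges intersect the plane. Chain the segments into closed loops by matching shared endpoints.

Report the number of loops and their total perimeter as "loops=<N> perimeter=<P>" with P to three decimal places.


loops=1 perimeter=6.994

Straddling triangles (6 of 12):
  (v1,v3,v2) [--+] → (0.582838, 1.00953, 0.6523)–(1.16568, 0, 0.6523)  len=1.1657
  (v3,v4,v2) [--+] → (-0.582838, 1.00953, 0.6523)–(0.582838, 1.00953, 0.6523)  len=1.1657
  (v4,v5,v2) [--+] → (-1.16568, 0, 0.6523)–(-0.582838, 1.00953, 0.6523)  len=1.1657
  (v5,v6,v2) [--+] → (-0.582838, -1.00953, 0.6523)–(-1.16568, 0, 0.6523)  len=1.1657
  (v6,v7,v2) [--+] → (0.582838, -1.00953, 0.6523)–(-0.582838, -1.00953, 0.6523)  len=1.1657
  (v7,v1,v2) [--+] → (1.16568, 0, 0.6523)–(0.582838, -1.00953, 0.6523)  len=1.1657

Chained into 1 loop(s):
  loop 1: 6 segments, perimeter = 6.9941
Total perimeter = 6.994


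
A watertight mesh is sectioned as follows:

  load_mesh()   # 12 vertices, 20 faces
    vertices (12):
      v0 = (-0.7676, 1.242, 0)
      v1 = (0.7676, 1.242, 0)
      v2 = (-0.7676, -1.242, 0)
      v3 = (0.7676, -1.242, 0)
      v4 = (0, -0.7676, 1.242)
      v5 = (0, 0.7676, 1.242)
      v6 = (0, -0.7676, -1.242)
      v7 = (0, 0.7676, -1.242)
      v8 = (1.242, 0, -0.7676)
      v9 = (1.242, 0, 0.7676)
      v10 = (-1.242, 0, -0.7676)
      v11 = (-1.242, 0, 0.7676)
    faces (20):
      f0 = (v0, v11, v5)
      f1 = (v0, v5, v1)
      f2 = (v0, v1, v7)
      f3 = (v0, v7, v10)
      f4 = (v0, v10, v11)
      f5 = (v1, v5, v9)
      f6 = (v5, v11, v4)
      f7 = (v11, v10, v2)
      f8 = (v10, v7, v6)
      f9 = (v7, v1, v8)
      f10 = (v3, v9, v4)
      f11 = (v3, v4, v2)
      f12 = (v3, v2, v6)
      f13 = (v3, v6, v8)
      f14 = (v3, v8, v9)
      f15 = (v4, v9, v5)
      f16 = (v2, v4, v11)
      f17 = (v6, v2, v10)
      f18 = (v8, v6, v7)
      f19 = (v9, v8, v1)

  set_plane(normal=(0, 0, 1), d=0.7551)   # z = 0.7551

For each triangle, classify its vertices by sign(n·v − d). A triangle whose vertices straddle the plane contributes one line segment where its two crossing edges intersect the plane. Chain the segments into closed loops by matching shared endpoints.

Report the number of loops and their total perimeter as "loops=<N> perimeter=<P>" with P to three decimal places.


Straddling triangles (10 of 20):
  (v0,v11,v5) [-++] → (-1.23427, 0.0202254, 0.7551)–(-0.300921, 0.953579, 0.7551)  len=1.3200
  (v0,v5,v1) [-+-] → (-0.300921, 0.953579, 0.7551)–(0.300921, 0.953579, 0.7551)  len=0.6018
  (v0,v10,v11) [--+] → (-1.242, 0, 0.7551)–(-1.23427, 0.0202254, 0.7551)  len=0.0217
  (v1,v5,v9) [-++] → (0.300921, 0.953579, 0.7551)–(1.23427, 0.0202254, 0.7551)  len=1.3200
  (v11,v10,v2) [+--] → (-1.242, 0, 0.7551)–(-1.23427, -0.0202254, 0.7551)  len=0.0217
  (v3,v9,v4) [-++] → (1.23427, -0.0202254, 0.7551)–(0.300921, -0.953579, 0.7551)  len=1.3200
  (v3,v4,v2) [-+-] → (0.300921, -0.953579, 0.7551)–(-0.300921, -0.953579, 0.7551)  len=0.6018
  (v3,v8,v9) [--+] → (1.242, 0, 0.7551)–(1.23427, -0.0202254, 0.7551)  len=0.0217
  (v2,v4,v11) [-++] → (-0.300921, -0.953579, 0.7551)–(-1.23427, -0.0202254, 0.7551)  len=1.3200
  (v9,v8,v1) [+--] → (1.242, 0, 0.7551)–(1.23427, 0.0202254, 0.7551)  len=0.0217

Chained into 1 loop(s):
  loop 1: 10 segments, perimeter = 6.5701
Total perimeter = 6.570

loops=1 perimeter=6.570


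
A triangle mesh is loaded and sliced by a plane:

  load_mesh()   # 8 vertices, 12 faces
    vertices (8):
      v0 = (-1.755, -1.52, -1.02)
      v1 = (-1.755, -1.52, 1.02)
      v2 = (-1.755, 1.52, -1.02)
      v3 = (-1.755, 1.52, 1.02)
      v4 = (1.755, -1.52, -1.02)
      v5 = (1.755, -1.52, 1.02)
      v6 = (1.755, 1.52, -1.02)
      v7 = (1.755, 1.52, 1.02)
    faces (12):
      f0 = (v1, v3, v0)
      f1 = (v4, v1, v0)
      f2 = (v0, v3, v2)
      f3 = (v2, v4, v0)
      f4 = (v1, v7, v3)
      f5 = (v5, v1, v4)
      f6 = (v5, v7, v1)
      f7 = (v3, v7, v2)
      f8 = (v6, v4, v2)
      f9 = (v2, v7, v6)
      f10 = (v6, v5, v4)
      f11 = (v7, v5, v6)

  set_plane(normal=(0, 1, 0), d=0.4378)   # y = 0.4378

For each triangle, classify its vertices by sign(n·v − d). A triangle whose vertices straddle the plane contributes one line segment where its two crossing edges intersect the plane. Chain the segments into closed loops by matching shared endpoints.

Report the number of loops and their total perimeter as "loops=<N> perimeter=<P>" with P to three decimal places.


loops=1 perimeter=11.100

Straddling triangles (8 of 12):
  (v1,v3,v0) [-+-] → (-1.755, 0.4378, 1.02)–(-1.755, 0.4378, 0.293787)  len=0.7262
  (v0,v3,v2) [-++] → (-1.755, 0.4378, 0.293787)–(-1.755, 0.4378, -1.02)  len=1.3138
  (v2,v4,v0) [+--] → (-0.505486, 0.4378, -1.02)–(-1.755, 0.4378, -1.02)  len=1.2495
  (v1,v7,v3) [-++] → (0.505486, 0.4378, 1.02)–(-1.755, 0.4378, 1.02)  len=2.2605
  (v5,v7,v1) [-+-] → (1.755, 0.4378, 1.02)–(0.505486, 0.4378, 1.02)  len=1.2495
  (v6,v4,v2) [+-+] → (1.755, 0.4378, -1.02)–(-0.505486, 0.4378, -1.02)  len=2.2605
  (v6,v5,v4) [+--] → (1.755, 0.4378, -0.293787)–(1.755, 0.4378, -1.02)  len=0.7262
  (v7,v5,v6) [+-+] → (1.755, 0.4378, 1.02)–(1.755, 0.4378, -0.293787)  len=1.3138

Chained into 1 loop(s):
  loop 1: 8 segments, perimeter = 11.1000
Total perimeter = 11.100


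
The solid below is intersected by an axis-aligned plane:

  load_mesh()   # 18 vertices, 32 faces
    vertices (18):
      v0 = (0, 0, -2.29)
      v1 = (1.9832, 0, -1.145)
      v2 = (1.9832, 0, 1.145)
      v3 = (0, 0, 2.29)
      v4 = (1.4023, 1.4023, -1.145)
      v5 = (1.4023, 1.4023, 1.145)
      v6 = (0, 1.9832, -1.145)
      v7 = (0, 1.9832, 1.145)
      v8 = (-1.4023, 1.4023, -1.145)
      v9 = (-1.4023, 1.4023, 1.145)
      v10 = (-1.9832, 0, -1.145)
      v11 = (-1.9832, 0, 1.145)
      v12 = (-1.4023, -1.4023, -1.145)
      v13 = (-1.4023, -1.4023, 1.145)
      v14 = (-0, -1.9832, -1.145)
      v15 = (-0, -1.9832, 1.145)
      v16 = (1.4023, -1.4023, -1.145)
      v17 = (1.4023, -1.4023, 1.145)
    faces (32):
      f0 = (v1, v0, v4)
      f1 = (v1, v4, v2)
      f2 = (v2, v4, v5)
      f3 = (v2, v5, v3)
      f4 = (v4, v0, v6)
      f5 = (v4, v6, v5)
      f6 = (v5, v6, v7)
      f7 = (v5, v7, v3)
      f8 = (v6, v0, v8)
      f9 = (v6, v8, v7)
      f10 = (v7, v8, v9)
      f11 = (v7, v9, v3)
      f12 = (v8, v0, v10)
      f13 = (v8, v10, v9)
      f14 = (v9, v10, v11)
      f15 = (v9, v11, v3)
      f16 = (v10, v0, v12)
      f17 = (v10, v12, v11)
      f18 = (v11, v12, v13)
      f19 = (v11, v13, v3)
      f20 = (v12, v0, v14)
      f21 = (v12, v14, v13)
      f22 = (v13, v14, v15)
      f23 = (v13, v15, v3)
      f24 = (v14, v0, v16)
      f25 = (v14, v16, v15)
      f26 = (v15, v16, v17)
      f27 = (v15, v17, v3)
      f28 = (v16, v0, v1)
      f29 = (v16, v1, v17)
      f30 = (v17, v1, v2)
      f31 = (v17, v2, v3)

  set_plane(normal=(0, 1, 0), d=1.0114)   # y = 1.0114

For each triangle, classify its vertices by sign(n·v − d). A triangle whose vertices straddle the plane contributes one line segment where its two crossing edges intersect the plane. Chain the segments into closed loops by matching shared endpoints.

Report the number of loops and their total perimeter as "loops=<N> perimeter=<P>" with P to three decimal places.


Straddling triangles (12 of 32):
  (v1,v0,v4) [--+] → (1.0114, 1.0114, -1.46418)–(1.56423, 1.0114, -1.145)  len=0.6384
  (v1,v4,v2) [-+-] → (1.56423, 1.0114, -1.145)–(1.56423, 1.0114, -0.506648)  len=0.6384
  (v2,v4,v5) [-++] → (1.56423, 1.0114, -0.506648)–(1.56423, 1.0114, 1.145)  len=1.6516
  (v2,v5,v3) [-+-] → (1.56423, 1.0114, 1.145)–(1.0114, 1.0114, 1.46418)  len=0.6384
  (v4,v0,v6) [+-+] → (1.0114, 1.0114, -1.46418)–(0, 1.0114, -1.70607)  len=1.0399
  (v5,v7,v3) [++-] → (0, 1.0114, 1.70607)–(1.0114, 1.0114, 1.46418)  len=1.0399
  (v6,v0,v8) [+-+] → (0, 1.0114, -1.70607)–(-1.0114, 1.0114, -1.46418)  len=1.0399
  (v7,v9,v3) [++-] → (-1.0114, 1.0114, 1.46418)–(0, 1.0114, 1.70607)  len=1.0399
  (v8,v0,v10) [+--] → (-1.0114, 1.0114, -1.46418)–(-1.56423, 1.0114, -1.145)  len=0.6384
  (v8,v10,v9) [+-+] → (-1.56423, 1.0114, -1.145)–(-1.56423, 1.0114, 0.506648)  len=1.6516
  (v9,v10,v11) [+--] → (-1.56423, 1.0114, 0.506648)–(-1.56423, 1.0114, 1.145)  len=0.6384
  (v9,v11,v3) [+--] → (-1.56423, 1.0114, 1.145)–(-1.0114, 1.0114, 1.46418)  len=0.6384

Chained into 1 loop(s):
  loop 1: 12 segments, perimeter = 11.2931
Total perimeter = 11.293

loops=1 perimeter=11.293


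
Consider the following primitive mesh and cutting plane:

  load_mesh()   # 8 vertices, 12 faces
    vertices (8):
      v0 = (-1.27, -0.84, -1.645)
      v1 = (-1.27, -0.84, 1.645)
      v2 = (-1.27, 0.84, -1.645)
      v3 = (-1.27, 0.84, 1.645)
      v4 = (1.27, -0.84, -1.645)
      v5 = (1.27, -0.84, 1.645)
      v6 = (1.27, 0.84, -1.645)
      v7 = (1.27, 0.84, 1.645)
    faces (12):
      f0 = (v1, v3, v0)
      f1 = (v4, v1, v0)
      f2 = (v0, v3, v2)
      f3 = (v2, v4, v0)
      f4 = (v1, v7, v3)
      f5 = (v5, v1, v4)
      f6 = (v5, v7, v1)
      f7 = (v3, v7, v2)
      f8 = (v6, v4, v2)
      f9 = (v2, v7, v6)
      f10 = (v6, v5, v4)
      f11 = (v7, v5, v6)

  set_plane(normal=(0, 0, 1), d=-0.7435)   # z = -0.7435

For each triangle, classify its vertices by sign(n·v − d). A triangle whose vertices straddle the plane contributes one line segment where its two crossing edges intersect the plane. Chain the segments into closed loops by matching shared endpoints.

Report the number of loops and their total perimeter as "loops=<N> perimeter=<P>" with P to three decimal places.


loops=1 perimeter=8.440

Straddling triangles (8 of 12):
  (v1,v3,v0) [++-] → (-1.27, -0.37966, -0.7435)–(-1.27, -0.84, -0.7435)  len=0.4603
  (v4,v1,v0) [-+-] → (0.574009, -0.84, -0.7435)–(-1.27, -0.84, -0.7435)  len=1.8440
  (v0,v3,v2) [-+-] → (-1.27, -0.37966, -0.7435)–(-1.27, 0.84, -0.7435)  len=1.2197
  (v5,v1,v4) [++-] → (0.574009, -0.84, -0.7435)–(1.27, -0.84, -0.7435)  len=0.6960
  (v3,v7,v2) [++-] → (-0.574009, 0.84, -0.7435)–(-1.27, 0.84, -0.7435)  len=0.6960
  (v2,v7,v6) [-+-] → (-0.574009, 0.84, -0.7435)–(1.27, 0.84, -0.7435)  len=1.8440
  (v6,v5,v4) [-+-] → (1.27, 0.37966, -0.7435)–(1.27, -0.84, -0.7435)  len=1.2197
  (v7,v5,v6) [++-] → (1.27, 0.37966, -0.7435)–(1.27, 0.84, -0.7435)  len=0.4603

Chained into 1 loop(s):
  loop 1: 8 segments, perimeter = 8.4400
Total perimeter = 8.440


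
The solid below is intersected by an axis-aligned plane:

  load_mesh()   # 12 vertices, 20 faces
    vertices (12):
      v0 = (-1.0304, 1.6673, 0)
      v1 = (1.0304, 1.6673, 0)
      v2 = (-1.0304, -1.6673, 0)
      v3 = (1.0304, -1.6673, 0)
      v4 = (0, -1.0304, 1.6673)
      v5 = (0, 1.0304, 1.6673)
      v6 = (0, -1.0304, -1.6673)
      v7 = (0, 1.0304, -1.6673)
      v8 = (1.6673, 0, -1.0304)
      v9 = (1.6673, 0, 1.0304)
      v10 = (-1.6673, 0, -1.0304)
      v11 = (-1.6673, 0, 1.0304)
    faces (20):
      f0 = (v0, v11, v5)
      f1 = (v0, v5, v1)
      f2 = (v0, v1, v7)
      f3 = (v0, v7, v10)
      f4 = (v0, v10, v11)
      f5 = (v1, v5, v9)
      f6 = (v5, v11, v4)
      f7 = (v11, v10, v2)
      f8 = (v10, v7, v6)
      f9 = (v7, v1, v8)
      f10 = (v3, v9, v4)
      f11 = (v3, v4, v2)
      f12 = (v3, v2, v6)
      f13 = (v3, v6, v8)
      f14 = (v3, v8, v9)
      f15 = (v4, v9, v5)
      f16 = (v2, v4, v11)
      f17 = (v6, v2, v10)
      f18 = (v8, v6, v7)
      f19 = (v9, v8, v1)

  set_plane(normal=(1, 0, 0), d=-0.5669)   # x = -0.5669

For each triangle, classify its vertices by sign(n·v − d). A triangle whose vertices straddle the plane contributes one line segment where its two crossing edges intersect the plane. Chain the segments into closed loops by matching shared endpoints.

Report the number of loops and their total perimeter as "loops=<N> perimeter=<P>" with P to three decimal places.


loops=1 perimeter=9.896

Straddling triangles (10 of 20):
  (v0,v11,v5) [--+] → (-0.5669, 0.680053, 1.45075)–(-0.5669, 1.38081, 0.749994)  len=0.9910
  (v0,v5,v1) [-++] → (-0.5669, 1.38081, 0.749994)–(-0.5669, 1.6673, 0)  len=0.8029
  (v0,v1,v7) [-++] → (-0.5669, 1.6673, 0)–(-0.5669, 1.38081, -0.749994)  len=0.8029
  (v0,v7,v10) [-+-] → (-0.5669, 1.38081, -0.749994)–(-0.5669, 0.680053, -1.45075)  len=0.9910
  (v5,v11,v4) [+-+] → (-0.5669, 0.680053, 1.45075)–(-0.5669, -0.680053, 1.45075)  len=1.3601
  (v10,v7,v6) [-++] → (-0.5669, 0.680053, -1.45075)–(-0.5669, -0.680053, -1.45075)  len=1.3601
  (v3,v4,v2) [++-] → (-0.5669, -1.38081, 0.749994)–(-0.5669, -1.6673, 0)  len=0.8029
  (v3,v2,v6) [+-+] → (-0.5669, -1.6673, 0)–(-0.5669, -1.38081, -0.749994)  len=0.8029
  (v2,v4,v11) [-+-] → (-0.5669, -1.38081, 0.749994)–(-0.5669, -0.680053, 1.45075)  len=0.9910
  (v6,v2,v10) [+--] → (-0.5669, -1.38081, -0.749994)–(-0.5669, -0.680053, -1.45075)  len=0.9910

Chained into 1 loop(s):
  loop 1: 10 segments, perimeter = 9.8957
Total perimeter = 9.896


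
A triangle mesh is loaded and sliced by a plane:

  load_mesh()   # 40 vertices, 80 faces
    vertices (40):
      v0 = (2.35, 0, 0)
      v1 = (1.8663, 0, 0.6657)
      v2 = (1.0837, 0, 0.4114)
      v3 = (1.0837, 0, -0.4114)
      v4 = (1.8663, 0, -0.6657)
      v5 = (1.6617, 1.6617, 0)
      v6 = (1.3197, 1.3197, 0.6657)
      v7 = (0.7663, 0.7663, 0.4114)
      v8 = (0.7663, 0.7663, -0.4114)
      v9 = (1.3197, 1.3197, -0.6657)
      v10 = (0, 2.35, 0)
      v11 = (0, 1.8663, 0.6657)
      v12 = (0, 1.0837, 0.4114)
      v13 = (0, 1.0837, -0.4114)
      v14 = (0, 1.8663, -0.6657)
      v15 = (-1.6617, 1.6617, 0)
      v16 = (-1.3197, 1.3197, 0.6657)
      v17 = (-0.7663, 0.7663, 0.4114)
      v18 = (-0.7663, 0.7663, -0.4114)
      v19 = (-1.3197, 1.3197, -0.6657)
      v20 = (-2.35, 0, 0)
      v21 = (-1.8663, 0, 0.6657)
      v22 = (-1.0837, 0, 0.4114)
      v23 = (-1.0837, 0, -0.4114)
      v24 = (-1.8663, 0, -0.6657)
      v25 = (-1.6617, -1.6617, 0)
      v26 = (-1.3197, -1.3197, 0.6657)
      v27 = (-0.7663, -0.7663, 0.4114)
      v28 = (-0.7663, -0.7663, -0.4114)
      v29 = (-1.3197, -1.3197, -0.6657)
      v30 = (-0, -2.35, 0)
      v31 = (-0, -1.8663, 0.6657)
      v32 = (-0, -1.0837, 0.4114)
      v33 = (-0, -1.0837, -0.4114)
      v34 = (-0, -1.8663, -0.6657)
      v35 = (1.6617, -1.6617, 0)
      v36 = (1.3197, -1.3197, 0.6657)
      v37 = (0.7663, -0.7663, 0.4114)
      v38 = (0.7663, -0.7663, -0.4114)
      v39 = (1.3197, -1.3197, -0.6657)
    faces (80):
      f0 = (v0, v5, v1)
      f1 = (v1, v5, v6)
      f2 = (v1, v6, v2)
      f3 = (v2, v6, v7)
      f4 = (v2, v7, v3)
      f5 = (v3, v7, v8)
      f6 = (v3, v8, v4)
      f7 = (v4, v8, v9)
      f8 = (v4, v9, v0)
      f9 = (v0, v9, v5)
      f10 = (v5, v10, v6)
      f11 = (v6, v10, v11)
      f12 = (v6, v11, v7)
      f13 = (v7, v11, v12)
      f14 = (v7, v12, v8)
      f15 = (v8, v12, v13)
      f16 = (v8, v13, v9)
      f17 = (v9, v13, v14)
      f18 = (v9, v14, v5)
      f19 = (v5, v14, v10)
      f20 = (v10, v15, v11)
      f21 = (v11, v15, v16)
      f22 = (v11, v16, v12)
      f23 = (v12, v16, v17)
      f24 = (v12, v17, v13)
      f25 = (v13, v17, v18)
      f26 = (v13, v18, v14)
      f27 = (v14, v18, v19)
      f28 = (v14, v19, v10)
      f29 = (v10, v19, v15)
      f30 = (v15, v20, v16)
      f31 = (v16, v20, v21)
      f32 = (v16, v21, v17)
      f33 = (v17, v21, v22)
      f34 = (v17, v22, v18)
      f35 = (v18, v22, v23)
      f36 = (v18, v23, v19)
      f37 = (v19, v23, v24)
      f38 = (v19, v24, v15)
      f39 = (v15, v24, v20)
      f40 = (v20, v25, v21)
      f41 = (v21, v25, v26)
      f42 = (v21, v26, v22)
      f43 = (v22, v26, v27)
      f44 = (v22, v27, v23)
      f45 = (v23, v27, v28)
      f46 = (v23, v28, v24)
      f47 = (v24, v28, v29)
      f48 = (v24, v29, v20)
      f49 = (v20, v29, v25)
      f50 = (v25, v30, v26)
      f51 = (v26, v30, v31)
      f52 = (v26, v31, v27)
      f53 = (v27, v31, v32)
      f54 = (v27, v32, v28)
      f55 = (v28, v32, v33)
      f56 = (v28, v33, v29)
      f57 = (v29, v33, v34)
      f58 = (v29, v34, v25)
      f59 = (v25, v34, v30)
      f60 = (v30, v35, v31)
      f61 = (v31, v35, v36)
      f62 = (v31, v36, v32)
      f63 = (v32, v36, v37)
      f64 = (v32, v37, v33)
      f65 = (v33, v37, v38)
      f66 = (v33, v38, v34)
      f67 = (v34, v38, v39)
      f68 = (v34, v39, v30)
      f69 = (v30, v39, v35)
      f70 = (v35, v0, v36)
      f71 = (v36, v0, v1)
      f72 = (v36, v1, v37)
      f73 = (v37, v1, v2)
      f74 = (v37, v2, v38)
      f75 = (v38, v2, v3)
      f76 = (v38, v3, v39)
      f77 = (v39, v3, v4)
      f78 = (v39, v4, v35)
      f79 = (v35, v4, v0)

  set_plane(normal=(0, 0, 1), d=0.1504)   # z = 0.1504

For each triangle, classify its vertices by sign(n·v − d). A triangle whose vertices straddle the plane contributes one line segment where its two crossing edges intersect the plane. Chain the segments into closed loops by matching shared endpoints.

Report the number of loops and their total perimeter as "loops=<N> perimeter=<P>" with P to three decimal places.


Straddling triangles (32 of 80):
  (v0,v5,v1) [--+] → (1.70792, 1.28628, 0.1504)–(2.24072, 0, 0.1504)  len=1.3923
  (v1,v5,v6) [+-+] → (1.70792, 1.28628, 0.1504)–(1.58443, 1.58443, 0.1504)  len=0.3227
  (v2,v7,v3) [++-] → (0.866982, 0.523222, 0.1504)–(1.0837, 0, 0.1504)  len=0.5663
  (v3,v7,v8) [-+-] → (0.866982, 0.523222, 0.1504)–(0.7663, 0.7663, 0.1504)  len=0.2631
  (v5,v10,v6) [--+] → (0.298157, 2.11723, 0.1504)–(1.58443, 1.58443, 0.1504)  len=1.3923
  (v6,v10,v11) [+-+] → (0.298157, 2.11723, 0.1504)–(0, 2.24072, 0.1504)  len=0.3227
  (v7,v12,v8) [++-] → (0.243078, 0.983018, 0.1504)–(0.7663, 0.7663, 0.1504)  len=0.5663
  (v8,v12,v13) [-+-] → (0.243078, 0.983018, 0.1504)–(0, 1.0837, 0.1504)  len=0.2631
  (v10,v15,v11) [--+] → (-1.28628, 1.70792, 0.1504)–(0, 2.24072, 0.1504)  len=1.3923
  (v11,v15,v16) [+-+] → (-1.28628, 1.70792, 0.1504)–(-1.58443, 1.58443, 0.1504)  len=0.3227
  (v12,v17,v13) [++-] → (-0.523222, 0.866982, 0.1504)–(0, 1.0837, 0.1504)  len=0.5663
  (v13,v17,v18) [-+-] → (-0.523222, 0.866982, 0.1504)–(-0.7663, 0.7663, 0.1504)  len=0.2631
  (v15,v20,v16) [--+] → (-2.11723, 0.298157, 0.1504)–(-1.58443, 1.58443, 0.1504)  len=1.3923
  (v16,v20,v21) [+-+] → (-2.11723, 0.298157, 0.1504)–(-2.24072, 0, 0.1504)  len=0.3227
  (v17,v22,v18) [++-] → (-0.983018, 0.243078, 0.1504)–(-0.7663, 0.7663, 0.1504)  len=0.5663
  (v18,v22,v23) [-+-] → (-0.983018, 0.243078, 0.1504)–(-1.0837, 0, 0.1504)  len=0.2631
  (v20,v25,v21) [--+] → (-1.70792, -1.28628, 0.1504)–(-2.24072, 0, 0.1504)  len=1.3923
  (v21,v25,v26) [+-+] → (-1.70792, -1.28628, 0.1504)–(-1.58443, -1.58443, 0.1504)  len=0.3227
  (v22,v27,v23) [++-] → (-0.866982, -0.523222, 0.1504)–(-1.0837, 0, 0.1504)  len=0.5663
  (v23,v27,v28) [-+-] → (-0.866982, -0.523222, 0.1504)–(-0.7663, -0.7663, 0.1504)  len=0.2631
  (v25,v30,v26) [--+] → (-0.298157, -2.11723, 0.1504)–(-1.58443, -1.58443, 0.1504)  len=1.3923
  (v26,v30,v31) [+-+] → (-0.298157, -2.11723, 0.1504)–(0, -2.24072, 0.1504)  len=0.3227
  (v27,v32,v28) [++-] → (-0.243078, -0.983018, 0.1504)–(-0.7663, -0.7663, 0.1504)  len=0.5663
  (v28,v32,v33) [-+-] → (-0.243078, -0.983018, 0.1504)–(0, -1.0837, 0.1504)  len=0.2631
  (v30,v35,v31) [--+] → (1.28628, -1.70792, 0.1504)–(0, -2.24072, 0.1504)  len=1.3923
  (v31,v35,v36) [+-+] → (1.28628, -1.70792, 0.1504)–(1.58443, -1.58443, 0.1504)  len=0.3227
  (v32,v37,v33) [++-] → (0.523222, -0.866982, 0.1504)–(0, -1.0837, 0.1504)  len=0.5663
  (v33,v37,v38) [-+-] → (0.523222, -0.866982, 0.1504)–(0.7663, -0.7663, 0.1504)  len=0.2631
  (v35,v0,v36) [--+] → (2.11723, -0.298157, 0.1504)–(1.58443, -1.58443, 0.1504)  len=1.3923
  (v36,v0,v1) [+-+] → (2.11723, -0.298157, 0.1504)–(2.24072, 0, 0.1504)  len=0.3227
  (v37,v2,v38) [++-] → (0.983018, -0.243078, 0.1504)–(0.7663, -0.7663, 0.1504)  len=0.5663
  (v38,v2,v3) [-+-] → (0.983018, -0.243078, 0.1504)–(1.0837, 0, 0.1504)  len=0.2631

Chained into 2 loop(s):
  loop 1: 16 segments, perimeter = 13.7198
  loop 2: 16 segments, perimeter = 6.6355
Total perimeter = 20.355

loops=2 perimeter=20.355


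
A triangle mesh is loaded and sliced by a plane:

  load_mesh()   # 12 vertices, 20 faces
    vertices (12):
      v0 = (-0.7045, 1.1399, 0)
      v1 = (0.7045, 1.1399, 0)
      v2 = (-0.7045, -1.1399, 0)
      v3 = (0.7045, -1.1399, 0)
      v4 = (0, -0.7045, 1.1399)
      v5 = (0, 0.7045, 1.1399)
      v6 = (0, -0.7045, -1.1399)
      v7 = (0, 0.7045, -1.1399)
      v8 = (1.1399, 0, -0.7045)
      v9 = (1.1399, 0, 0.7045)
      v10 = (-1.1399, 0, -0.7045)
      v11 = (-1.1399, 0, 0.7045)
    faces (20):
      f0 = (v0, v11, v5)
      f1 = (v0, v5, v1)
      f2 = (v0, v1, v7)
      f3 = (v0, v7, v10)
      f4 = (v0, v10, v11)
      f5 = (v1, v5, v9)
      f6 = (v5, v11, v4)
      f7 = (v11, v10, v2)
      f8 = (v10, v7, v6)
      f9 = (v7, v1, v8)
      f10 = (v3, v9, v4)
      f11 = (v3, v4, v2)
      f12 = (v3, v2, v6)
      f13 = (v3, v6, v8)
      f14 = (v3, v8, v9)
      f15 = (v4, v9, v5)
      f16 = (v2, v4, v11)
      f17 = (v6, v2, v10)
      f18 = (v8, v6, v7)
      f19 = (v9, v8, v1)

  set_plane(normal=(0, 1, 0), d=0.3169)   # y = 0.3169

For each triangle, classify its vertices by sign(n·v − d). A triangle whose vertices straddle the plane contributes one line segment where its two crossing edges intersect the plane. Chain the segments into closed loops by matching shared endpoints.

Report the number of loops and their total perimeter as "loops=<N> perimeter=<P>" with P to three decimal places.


Straddling triangles (10 of 20):
  (v0,v11,v5) [+-+] → (-1.01886, 0.3169, 0.508644)–(-0.627147, 0.3169, 0.900353)  len=0.5540
  (v0,v7,v10) [++-] → (-0.627147, 0.3169, -0.900353)–(-1.01886, 0.3169, -0.508644)  len=0.5540
  (v0,v10,v11) [+--] → (-1.01886, 0.3169, -0.508644)–(-1.01886, 0.3169, 0.508644)  len=1.0173
  (v1,v5,v9) [++-] → (0.627147, 0.3169, 0.900353)–(1.01886, 0.3169, 0.508644)  len=0.5540
  (v5,v11,v4) [+--] → (-0.627147, 0.3169, 0.900353)–(0, 0.3169, 1.1399)  len=0.6713
  (v10,v7,v6) [-+-] → (-0.627147, 0.3169, -0.900353)–(0, 0.3169, -1.1399)  len=0.6713
  (v7,v1,v8) [++-] → (1.01886, 0.3169, -0.508644)–(0.627147, 0.3169, -0.900353)  len=0.5540
  (v4,v9,v5) [--+] → (0.627147, 0.3169, 0.900353)–(0, 0.3169, 1.1399)  len=0.6713
  (v8,v6,v7) [--+] → (0, 0.3169, -1.1399)–(0.627147, 0.3169, -0.900353)  len=0.6713
  (v9,v8,v1) [--+] → (1.01886, 0.3169, -0.508644)–(1.01886, 0.3169, 0.508644)  len=1.0173

Chained into 1 loop(s):
  loop 1: 10 segments, perimeter = 6.9358
Total perimeter = 6.936

loops=1 perimeter=6.936


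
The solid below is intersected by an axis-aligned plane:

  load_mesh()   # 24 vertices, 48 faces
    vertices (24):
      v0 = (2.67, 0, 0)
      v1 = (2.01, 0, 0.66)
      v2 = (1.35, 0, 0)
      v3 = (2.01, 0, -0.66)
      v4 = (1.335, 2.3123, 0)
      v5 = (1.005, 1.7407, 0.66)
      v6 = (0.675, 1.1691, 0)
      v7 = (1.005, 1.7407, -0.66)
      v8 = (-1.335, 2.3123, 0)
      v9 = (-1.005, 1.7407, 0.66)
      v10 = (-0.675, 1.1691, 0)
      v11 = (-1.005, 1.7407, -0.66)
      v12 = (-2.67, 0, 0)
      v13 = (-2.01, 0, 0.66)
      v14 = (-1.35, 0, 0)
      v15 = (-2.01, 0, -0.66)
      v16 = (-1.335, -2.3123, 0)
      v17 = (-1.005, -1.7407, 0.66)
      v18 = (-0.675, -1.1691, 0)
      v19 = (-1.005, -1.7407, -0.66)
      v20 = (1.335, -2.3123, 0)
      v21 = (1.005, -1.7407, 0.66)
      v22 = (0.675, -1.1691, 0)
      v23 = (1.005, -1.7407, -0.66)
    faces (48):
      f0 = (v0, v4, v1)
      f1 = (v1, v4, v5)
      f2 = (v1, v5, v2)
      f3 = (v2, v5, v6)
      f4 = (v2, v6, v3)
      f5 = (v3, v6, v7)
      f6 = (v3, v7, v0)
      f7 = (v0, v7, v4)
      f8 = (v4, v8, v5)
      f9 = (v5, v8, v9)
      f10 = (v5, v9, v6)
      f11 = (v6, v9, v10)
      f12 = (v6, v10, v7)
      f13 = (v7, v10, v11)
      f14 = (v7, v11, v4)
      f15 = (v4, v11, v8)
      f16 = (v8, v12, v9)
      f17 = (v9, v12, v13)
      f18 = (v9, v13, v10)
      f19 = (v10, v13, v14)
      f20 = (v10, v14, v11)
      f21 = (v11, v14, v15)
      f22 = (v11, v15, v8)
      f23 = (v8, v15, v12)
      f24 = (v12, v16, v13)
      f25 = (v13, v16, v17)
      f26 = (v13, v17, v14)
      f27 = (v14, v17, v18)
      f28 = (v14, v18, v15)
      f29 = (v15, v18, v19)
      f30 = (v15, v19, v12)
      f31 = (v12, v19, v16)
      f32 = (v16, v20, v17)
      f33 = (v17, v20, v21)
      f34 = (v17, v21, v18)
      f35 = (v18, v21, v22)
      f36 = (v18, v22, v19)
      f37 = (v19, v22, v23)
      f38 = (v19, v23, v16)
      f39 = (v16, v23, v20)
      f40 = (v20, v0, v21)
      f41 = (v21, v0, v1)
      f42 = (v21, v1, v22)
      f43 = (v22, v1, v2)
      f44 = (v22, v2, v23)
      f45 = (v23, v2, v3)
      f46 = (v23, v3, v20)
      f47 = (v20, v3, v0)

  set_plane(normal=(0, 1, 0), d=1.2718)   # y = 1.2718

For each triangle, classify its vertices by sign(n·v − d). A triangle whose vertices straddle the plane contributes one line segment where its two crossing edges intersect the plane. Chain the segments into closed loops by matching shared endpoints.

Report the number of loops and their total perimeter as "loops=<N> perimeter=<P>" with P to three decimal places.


loops=1 perimeter=9.733

Straddling triangles (18 of 48):
  (v0,v4,v1) [-+-] → (1.93573, 1.2718, 0)–(1.63874, 1.2718, 0.29699)  len=0.4200
  (v1,v4,v5) [-++] → (1.63874, 1.2718, 0.29699)–(1.27572, 1.2718, 0.66)  len=0.5134
  (v1,v5,v2) [-+-] → (1.27572, 1.2718, 0.66)–(1.09793, 1.2718, 0.482213)  len=0.2514
  (v2,v5,v6) [-+-] → (1.09793, 1.2718, 0.482213)–(0.734291, 1.2718, 0.118583)  len=0.5143
  (v3,v6,v7) [--+] → (0.734291, 1.2718, -0.118583)–(1.27572, 1.2718, -0.66)  len=0.7657
  (v3,v7,v0) [-+-] → (1.27572, 1.2718, -0.66)–(1.45351, 1.2718, -0.482213)  len=0.2514
  (v0,v7,v4) [-++] → (1.45351, 1.2718, -0.482213)–(1.93573, 1.2718, 0)  len=0.6820
  (v5,v9,v6) [++-] → (0.373153, 1.2718, 0.118583)–(0.734291, 1.2718, 0.118583)  len=0.3611
  (v6,v9,v10) [-+-] → (0.373153, 1.2718, 0.118583)–(-0.734291, 1.2718, 0.118583)  len=1.1074
  (v6,v10,v7) [--+] → (-0.373153, 1.2718, -0.118583)–(0.734291, 1.2718, -0.118583)  len=1.1074
  (v7,v10,v11) [+-+] → (-0.373153, 1.2718, -0.118583)–(-0.734291, 1.2718, -0.118583)  len=0.3611
  (v8,v12,v9) [+-+] → (-1.93573, 1.2718, 0)–(-1.45351, 1.2718, 0.482213)  len=0.6820
  (v9,v12,v13) [+--] → (-1.45351, 1.2718, 0.482213)–(-1.27572, 1.2718, 0.66)  len=0.2514
  (v9,v13,v10) [+--] → (-1.27572, 1.2718, 0.66)–(-0.734291, 1.2718, 0.118583)  len=0.7657
  (v10,v14,v11) [--+] → (-1.09793, 1.2718, -0.482213)–(-0.734291, 1.2718, -0.118583)  len=0.5143
  (v11,v14,v15) [+--] → (-1.09793, 1.2718, -0.482213)–(-1.27572, 1.2718, -0.66)  len=0.2514
  (v11,v15,v8) [+-+] → (-1.27572, 1.2718, -0.66)–(-1.63874, 1.2718, -0.29699)  len=0.5134
  (v8,v15,v12) [+--] → (-1.63874, 1.2718, -0.29699)–(-1.93573, 1.2718, 0)  len=0.4200

Chained into 1 loop(s):
  loop 1: 18 segments, perimeter = 9.7335
Total perimeter = 9.733


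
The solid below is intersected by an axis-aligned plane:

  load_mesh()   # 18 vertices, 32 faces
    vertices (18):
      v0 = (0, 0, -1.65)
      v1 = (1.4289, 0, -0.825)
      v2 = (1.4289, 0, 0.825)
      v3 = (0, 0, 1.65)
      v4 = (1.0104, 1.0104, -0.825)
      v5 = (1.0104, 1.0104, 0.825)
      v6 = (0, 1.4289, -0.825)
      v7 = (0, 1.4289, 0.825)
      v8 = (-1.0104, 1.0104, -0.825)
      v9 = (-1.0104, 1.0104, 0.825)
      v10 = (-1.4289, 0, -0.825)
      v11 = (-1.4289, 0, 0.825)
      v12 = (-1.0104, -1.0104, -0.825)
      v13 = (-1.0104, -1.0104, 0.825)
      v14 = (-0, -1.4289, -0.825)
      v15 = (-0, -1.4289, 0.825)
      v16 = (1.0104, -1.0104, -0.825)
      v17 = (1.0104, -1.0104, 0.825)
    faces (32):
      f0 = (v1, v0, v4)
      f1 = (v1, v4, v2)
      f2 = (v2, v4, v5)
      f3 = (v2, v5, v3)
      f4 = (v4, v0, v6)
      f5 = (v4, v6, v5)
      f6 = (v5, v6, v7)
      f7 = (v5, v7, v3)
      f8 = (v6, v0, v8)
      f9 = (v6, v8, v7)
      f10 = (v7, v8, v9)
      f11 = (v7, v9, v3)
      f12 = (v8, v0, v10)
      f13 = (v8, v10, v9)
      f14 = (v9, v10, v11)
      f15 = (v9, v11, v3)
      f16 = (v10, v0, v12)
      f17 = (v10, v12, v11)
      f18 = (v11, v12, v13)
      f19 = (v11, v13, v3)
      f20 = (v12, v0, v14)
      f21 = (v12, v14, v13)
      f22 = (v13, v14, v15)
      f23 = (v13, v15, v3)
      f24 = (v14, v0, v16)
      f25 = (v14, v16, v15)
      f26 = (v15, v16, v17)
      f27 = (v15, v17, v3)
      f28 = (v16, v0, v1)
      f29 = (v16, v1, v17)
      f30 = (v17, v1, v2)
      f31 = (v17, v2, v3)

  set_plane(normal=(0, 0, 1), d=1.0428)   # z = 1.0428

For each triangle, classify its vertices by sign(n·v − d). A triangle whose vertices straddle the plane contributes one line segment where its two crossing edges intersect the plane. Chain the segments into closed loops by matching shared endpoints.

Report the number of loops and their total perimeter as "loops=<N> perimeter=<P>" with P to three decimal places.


loops=1 perimeter=6.439

Straddling triangles (8 of 32):
  (v2,v5,v3) [--+] → (0.743654, 0.743654, 1.0428)–(1.05167, 0, 1.0428)  len=0.8049
  (v5,v7,v3) [--+] → (0, 1.05167, 1.0428)–(0.743654, 0.743654, 1.0428)  len=0.8049
  (v7,v9,v3) [--+] → (-0.743654, 0.743654, 1.0428)–(0, 1.05167, 1.0428)  len=0.8049
  (v9,v11,v3) [--+] → (-1.05167, 0, 1.0428)–(-0.743654, 0.743654, 1.0428)  len=0.8049
  (v11,v13,v3) [--+] → (-0.743654, -0.743654, 1.0428)–(-1.05167, 0, 1.0428)  len=0.8049
  (v13,v15,v3) [--+] → (0, -1.05167, 1.0428)–(-0.743654, -0.743654, 1.0428)  len=0.8049
  (v15,v17,v3) [--+] → (0.743654, -0.743654, 1.0428)–(0, -1.05167, 1.0428)  len=0.8049
  (v17,v2,v3) [--+] → (1.05167, 0, 1.0428)–(0.743654, -0.743654, 1.0428)  len=0.8049

Chained into 1 loop(s):
  loop 1: 8 segments, perimeter = 6.4394
Total perimeter = 6.439


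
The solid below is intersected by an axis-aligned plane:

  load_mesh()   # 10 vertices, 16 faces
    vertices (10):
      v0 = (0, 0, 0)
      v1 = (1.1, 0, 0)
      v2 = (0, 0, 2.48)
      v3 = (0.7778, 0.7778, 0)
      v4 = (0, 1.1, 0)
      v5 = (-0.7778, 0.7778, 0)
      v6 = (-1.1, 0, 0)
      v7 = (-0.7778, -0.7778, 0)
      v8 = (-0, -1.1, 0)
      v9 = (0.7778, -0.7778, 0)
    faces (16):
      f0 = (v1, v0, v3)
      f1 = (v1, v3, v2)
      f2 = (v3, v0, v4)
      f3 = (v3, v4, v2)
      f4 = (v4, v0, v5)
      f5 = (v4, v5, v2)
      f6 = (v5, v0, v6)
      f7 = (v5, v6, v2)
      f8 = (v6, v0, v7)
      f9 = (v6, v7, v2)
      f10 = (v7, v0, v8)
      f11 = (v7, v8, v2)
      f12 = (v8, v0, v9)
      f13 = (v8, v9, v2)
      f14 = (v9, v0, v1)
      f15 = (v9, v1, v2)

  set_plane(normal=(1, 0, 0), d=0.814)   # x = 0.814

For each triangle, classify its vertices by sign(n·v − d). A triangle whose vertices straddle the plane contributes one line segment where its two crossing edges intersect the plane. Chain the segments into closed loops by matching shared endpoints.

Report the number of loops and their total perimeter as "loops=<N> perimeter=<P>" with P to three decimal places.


loops=1 perimeter=3.270

Straddling triangles (4 of 16):
  (v1,v0,v3) [+--] → (0.814, 0, 0)–(0.814, 0.690412, 0)  len=0.6904
  (v1,v3,v2) [+--] → (0.814, 0.690412, 0)–(0.814, 0, 0.6448)  len=0.9447
  (v9,v0,v1) [--+] → (0.814, 0, 0)–(0.814, -0.690412, 0)  len=0.6904
  (v9,v1,v2) [-+-] → (0.814, -0.690412, 0)–(0.814, 0, 0.6448)  len=0.9447

Chained into 1 loop(s):
  loop 1: 4 segments, perimeter = 3.2702
Total perimeter = 3.270


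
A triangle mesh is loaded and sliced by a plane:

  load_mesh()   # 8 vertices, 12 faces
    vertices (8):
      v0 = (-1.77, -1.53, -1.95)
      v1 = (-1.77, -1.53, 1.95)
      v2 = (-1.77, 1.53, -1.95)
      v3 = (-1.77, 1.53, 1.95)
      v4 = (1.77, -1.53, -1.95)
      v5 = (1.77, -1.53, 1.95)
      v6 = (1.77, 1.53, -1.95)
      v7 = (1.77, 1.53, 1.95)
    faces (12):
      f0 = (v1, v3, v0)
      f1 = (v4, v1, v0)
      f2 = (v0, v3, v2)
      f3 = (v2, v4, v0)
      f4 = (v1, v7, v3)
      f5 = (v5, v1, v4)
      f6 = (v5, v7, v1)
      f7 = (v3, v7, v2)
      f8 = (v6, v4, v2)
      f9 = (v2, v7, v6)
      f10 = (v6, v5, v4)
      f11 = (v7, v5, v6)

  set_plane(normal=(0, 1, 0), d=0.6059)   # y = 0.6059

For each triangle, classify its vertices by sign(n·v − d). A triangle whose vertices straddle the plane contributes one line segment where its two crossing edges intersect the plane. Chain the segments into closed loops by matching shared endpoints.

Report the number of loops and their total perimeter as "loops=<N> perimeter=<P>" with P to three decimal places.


Straddling triangles (8 of 12):
  (v1,v3,v0) [-+-] → (-1.77, 0.6059, 1.95)–(-1.77, 0.6059, 0.772225)  len=1.1778
  (v0,v3,v2) [-++] → (-1.77, 0.6059, 0.772225)–(-1.77, 0.6059, -1.95)  len=2.7222
  (v2,v4,v0) [+--] → (-0.700943, 0.6059, -1.95)–(-1.77, 0.6059, -1.95)  len=1.0691
  (v1,v7,v3) [-++] → (0.700943, 0.6059, 1.95)–(-1.77, 0.6059, 1.95)  len=2.4709
  (v5,v7,v1) [-+-] → (1.77, 0.6059, 1.95)–(0.700943, 0.6059, 1.95)  len=1.0691
  (v6,v4,v2) [+-+] → (1.77, 0.6059, -1.95)–(-0.700943, 0.6059, -1.95)  len=2.4709
  (v6,v5,v4) [+--] → (1.77, 0.6059, -0.772225)–(1.77, 0.6059, -1.95)  len=1.1778
  (v7,v5,v6) [+-+] → (1.77, 0.6059, 1.95)–(1.77, 0.6059, -0.772225)  len=2.7222

Chained into 1 loop(s):
  loop 1: 8 segments, perimeter = 14.8800
Total perimeter = 14.880

loops=1 perimeter=14.880


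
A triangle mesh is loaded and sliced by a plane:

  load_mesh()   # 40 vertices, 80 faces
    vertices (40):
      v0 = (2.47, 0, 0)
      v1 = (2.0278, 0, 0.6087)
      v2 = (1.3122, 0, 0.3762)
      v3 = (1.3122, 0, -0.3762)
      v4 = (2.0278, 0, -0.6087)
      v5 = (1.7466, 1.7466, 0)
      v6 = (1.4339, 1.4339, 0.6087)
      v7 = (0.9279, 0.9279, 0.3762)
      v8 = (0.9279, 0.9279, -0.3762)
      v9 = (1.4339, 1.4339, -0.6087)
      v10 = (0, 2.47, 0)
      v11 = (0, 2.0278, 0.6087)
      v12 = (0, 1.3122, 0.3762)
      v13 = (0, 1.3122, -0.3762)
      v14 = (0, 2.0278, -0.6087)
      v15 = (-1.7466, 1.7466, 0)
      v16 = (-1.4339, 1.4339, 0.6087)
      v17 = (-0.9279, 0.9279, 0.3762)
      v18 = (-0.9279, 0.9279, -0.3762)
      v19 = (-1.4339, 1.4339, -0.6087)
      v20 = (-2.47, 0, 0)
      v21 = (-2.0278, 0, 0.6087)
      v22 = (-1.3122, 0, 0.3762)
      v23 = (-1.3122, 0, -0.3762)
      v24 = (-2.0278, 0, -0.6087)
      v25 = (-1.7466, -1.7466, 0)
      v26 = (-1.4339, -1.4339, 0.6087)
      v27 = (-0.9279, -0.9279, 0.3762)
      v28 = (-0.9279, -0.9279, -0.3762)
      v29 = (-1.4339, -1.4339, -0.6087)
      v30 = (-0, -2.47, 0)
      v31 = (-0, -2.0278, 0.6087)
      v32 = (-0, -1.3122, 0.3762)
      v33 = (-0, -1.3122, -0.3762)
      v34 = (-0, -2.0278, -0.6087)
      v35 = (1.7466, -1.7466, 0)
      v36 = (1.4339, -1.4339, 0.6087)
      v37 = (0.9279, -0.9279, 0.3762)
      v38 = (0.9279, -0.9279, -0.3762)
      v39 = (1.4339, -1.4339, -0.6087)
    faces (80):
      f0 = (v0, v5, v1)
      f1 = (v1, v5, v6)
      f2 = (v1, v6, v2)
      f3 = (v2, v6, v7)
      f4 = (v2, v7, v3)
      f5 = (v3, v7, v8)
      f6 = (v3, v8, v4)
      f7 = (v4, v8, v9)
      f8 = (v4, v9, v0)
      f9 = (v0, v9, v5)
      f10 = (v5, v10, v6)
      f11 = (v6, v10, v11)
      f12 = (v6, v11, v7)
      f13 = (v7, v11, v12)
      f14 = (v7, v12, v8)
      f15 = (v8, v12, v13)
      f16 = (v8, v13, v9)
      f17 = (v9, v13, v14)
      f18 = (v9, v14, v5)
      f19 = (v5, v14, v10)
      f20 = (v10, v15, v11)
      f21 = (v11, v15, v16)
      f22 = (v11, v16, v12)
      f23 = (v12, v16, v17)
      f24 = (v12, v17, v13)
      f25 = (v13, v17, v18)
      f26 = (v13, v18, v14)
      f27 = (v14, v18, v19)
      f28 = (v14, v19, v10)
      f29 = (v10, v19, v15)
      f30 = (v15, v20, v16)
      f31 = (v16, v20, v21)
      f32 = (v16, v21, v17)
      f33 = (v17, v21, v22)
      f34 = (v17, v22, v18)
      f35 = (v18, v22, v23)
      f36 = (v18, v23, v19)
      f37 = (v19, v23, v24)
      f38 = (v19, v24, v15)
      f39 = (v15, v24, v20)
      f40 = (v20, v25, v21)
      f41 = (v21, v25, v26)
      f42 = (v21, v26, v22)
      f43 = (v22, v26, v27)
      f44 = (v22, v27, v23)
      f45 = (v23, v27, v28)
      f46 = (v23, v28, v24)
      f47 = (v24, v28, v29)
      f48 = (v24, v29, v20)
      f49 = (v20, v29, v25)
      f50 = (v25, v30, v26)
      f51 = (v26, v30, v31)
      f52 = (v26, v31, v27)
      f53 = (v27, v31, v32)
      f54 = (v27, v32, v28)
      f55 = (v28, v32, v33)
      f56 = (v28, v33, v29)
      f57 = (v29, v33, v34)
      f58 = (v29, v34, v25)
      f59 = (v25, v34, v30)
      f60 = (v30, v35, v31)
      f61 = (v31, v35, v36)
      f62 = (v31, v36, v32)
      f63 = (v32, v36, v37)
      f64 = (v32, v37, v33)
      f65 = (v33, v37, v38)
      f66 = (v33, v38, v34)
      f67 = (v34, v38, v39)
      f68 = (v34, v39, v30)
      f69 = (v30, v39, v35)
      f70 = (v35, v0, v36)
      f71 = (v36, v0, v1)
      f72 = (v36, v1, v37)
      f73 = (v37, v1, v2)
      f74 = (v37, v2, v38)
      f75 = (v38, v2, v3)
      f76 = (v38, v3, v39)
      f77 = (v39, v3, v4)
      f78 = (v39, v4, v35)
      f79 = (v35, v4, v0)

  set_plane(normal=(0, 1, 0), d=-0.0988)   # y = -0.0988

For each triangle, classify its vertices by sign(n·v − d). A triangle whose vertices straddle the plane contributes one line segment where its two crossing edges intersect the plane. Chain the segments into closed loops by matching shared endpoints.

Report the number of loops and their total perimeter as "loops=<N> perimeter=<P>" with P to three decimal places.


loops=2 perimeter=7.524

Straddling triangles (20 of 80):
  (v20,v25,v21) [+-+] → (-2.42908, -0.0988, 0)–(-2.01189, -0.0988, 0.574268)  len=0.7098
  (v21,v25,v26) [+--] → (-2.01189, -0.0988, 0.574268)–(-1.98688, -0.0988, 0.6087)  len=0.0426
  (v21,v26,v22) [+-+] → (-1.98688, -0.0988, 0.6087)–(-1.32059, -0.0988, 0.39222)  len=0.7006
  (v22,v26,v27) [+--] → (-1.32059, -0.0988, 0.39222)–(-1.27128, -0.0988, 0.3762)  len=0.0518
  (v22,v27,v23) [+-+] → (-1.27128, -0.0988, 0.3762)–(-1.27128, -0.0988, -0.296087)  len=0.6723
  (v23,v27,v28) [+--] → (-1.27128, -0.0988, -0.296087)–(-1.27128, -0.0988, -0.3762)  len=0.0801
  (v23,v28,v24) [+-+] → (-1.27128, -0.0988, -0.3762)–(-1.91069, -0.0988, -0.583944)  len=0.6723
  (v24,v28,v29) [+--] → (-1.91069, -0.0988, -0.583944)–(-1.98688, -0.0988, -0.6087)  len=0.0801
  (v24,v29,v20) [+-+] → (-1.98688, -0.0988, -0.6087)–(-2.39861, -0.0988, -0.0419413)  len=0.7005
  (v20,v29,v25) [+--] → (-2.39861, -0.0988, -0.0419413)–(-2.42908, -0.0988, 0)  len=0.0518
  (v35,v0,v36) [-+-] → (2.42908, -0.0988, 0)–(2.39861, -0.0988, 0.0419413)  len=0.0518
  (v36,v0,v1) [-++] → (2.39861, -0.0988, 0.0419413)–(1.98688, -0.0988, 0.6087)  len=0.7005
  (v36,v1,v37) [-+-] → (1.98688, -0.0988, 0.6087)–(1.91069, -0.0988, 0.583944)  len=0.0801
  (v37,v1,v2) [-++] → (1.91069, -0.0988, 0.583944)–(1.27128, -0.0988, 0.3762)  len=0.6723
  (v37,v2,v38) [-+-] → (1.27128, -0.0988, 0.3762)–(1.27128, -0.0988, 0.296087)  len=0.0801
  (v38,v2,v3) [-++] → (1.27128, -0.0988, 0.296087)–(1.27128, -0.0988, -0.3762)  len=0.6723
  (v38,v3,v39) [-+-] → (1.27128, -0.0988, -0.3762)–(1.32059, -0.0988, -0.39222)  len=0.0518
  (v39,v3,v4) [-++] → (1.32059, -0.0988, -0.39222)–(1.98688, -0.0988, -0.6087)  len=0.7006
  (v39,v4,v35) [-+-] → (1.98688, -0.0988, -0.6087)–(2.01189, -0.0988, -0.574268)  len=0.0426
  (v35,v4,v0) [-++] → (2.01189, -0.0988, -0.574268)–(2.42908, -0.0988, 0)  len=0.7098

Chained into 2 loop(s):
  loop 1: 10 segments, perimeter = 3.7620
  loop 2: 10 segments, perimeter = 3.7620
Total perimeter = 7.524


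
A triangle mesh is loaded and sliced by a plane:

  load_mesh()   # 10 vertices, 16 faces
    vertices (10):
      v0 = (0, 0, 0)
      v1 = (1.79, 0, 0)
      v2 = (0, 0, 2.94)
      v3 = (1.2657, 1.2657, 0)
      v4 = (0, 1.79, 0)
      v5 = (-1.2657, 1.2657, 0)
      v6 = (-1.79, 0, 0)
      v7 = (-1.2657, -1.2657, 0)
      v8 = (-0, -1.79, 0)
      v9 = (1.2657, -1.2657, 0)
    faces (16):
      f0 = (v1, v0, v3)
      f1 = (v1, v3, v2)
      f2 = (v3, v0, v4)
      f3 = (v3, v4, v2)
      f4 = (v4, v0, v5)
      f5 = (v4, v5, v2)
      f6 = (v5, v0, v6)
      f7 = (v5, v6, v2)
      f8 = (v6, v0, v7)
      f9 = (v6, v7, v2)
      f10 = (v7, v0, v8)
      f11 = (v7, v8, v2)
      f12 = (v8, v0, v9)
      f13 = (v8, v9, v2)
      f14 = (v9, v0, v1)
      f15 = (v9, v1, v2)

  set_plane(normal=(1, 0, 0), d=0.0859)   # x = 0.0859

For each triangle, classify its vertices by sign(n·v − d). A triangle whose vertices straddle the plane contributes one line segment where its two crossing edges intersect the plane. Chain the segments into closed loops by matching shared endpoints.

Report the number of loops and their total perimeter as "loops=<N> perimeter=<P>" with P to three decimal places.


loops=1 perimeter=10.134

Straddling triangles (8 of 16):
  (v1,v0,v3) [+-+] → (0.0859, 0, 0)–(0.0859, 0.0859, 0)  len=0.0859
  (v1,v3,v2) [++-] → (0.0859, 0.0859, 2.74047)–(0.0859, 0, 2.79891)  len=0.1039
  (v3,v0,v4) [+--] → (0.0859, 0.0859, 0)–(0.0859, 1.75442, 0)  len=1.6685
  (v3,v4,v2) [+--] → (0.0859, 1.75442, 0)–(0.0859, 0.0859, 2.74047)  len=3.2084
  (v8,v0,v9) [--+] → (0.0859, -0.0859, 0)–(0.0859, -1.75442, 0)  len=1.6685
  (v8,v9,v2) [-+-] → (0.0859, -1.75442, 0)–(0.0859, -0.0859, 2.74047)  len=3.2084
  (v9,v0,v1) [+-+] → (0.0859, -0.0859, 0)–(0.0859, 0, 0)  len=0.0859
  (v9,v1,v2) [++-] → (0.0859, 0, 2.79891)–(0.0859, -0.0859, 2.74047)  len=0.1039

Chained into 1 loop(s):
  loop 1: 8 segments, perimeter = 10.1335
Total perimeter = 10.134
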